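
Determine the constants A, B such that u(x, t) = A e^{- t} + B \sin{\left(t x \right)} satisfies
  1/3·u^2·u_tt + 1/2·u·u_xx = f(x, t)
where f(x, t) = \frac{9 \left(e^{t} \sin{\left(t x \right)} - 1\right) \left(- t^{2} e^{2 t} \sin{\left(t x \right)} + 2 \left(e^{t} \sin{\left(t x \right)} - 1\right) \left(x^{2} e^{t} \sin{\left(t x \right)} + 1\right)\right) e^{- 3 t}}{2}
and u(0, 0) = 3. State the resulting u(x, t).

Substitute the ansatz u = A e^{- t} + B \sin{\left(t x \right)} into the left-hand side.
Derivatives of the ansatz:
  u_tt = A e^{- t} - B x^{2} \sin{\left(t x \right)}
  u_xx = - B t^{2} \sin{\left(t x \right)}
Term by term:
  1/3·u^2·u_tt = \frac{A^{3} e^{- 3 t}}{3} - \frac{A^{2} B x^{2} e^{- 2 t} \sin{\left(t x \right)}}{3} + \frac{2 A^{2} B e^{- 2 t} \sin{\left(t x \right)}}{3} - \frac{2 A B^{2} x^{2} e^{- t} \sin^{2}{\left(t x \right)}}{3} + \frac{A B^{2} e^{- t} \sin^{2}{\left(t x \right)}}{3} - \frac{B^{3} x^{2} \sin^{3}{\left(t x \right)}}{3}
  1/2·u·u_xx = - \frac{A B t^{2} e^{- t} \sin{\left(t x \right)}}{2} - \frac{B^{2} t^{2} \sin^{2}{\left(t x \right)}}{2}
So the left-hand side equals
  \frac{A^{3} e^{- 3 t}}{3} - \frac{A^{2} B x^{2} e^{- 2 t} \sin{\left(t x \right)}}{3} + \frac{2 A^{2} B e^{- 2 t} \sin{\left(t x \right)}}{3} - \frac{2 A B^{2} x^{2} e^{- t} \sin^{2}{\left(t x \right)}}{3} + \frac{A B^{2} e^{- t} \sin^{2}{\left(t x \right)}}{3} - \frac{A B t^{2} e^{- t} \sin{\left(t x \right)}}{2} - \frac{B^{3} x^{2} \sin^{3}{\left(t x \right)}}{3} - \frac{B^{2} t^{2} \sin^{2}{\left(t x \right)}}{2}
This must equal f(x, t) identically; expanded, f = - \frac{9 t^{2} \sin^{2}{\left(t x \right)}}{2} + \frac{9 t^{2} e^{- t} \sin{\left(t x \right)}}{2} + 9 x^{2} \sin^{3}{\left(t x \right)} - 18 x^{2} e^{- t} \sin^{2}{\left(t x \right)} + 9 x^{2} e^{- 2 t} \sin{\left(t x \right)} + 9 e^{- t} \sin^{2}{\left(t x \right)} - 18 e^{- 2 t} \sin{\left(t x \right)} + 9 e^{- 3 t}.
Matching coefficients of the independent functions:
  [t^{2} \sin^{2}{\left(t x \right)}]:  - \frac{B^{2}}{2} = - \frac{9}{2}
  [x^{2} \sin^{3}{\left(t x \right)}]:  - \frac{B^{3}}{3} = 9
  [e^{- 2 t} \sin{\left(t x \right)}]:  \frac{2 A^{2} B}{3} = -18
  [e^{- t} \sin^{2}{\left(t x \right)}]:  \frac{A B^{2}}{3} = 9
  [t^{2} e^{- t} \sin{\left(t x \right)}]:  - \frac{A B}{2} = \frac{9}{2}
  [x^{2} e^{- 2 t} \sin{\left(t x \right)}]:  - \frac{A^{2} B}{3} = 9
  [x^{2} e^{- t} \sin^{2}{\left(t x \right)}]:  - \frac{2 A B^{2}}{3} = -18
  [e^{- 3 t}]:  \frac{A^{3}}{3} = 9
Solving: A = 3, B = -3.
Check against the point condition:
  u(0, 0) = 3  ⟹  A = 3  ✓
Hence u(x, t) = - 3 \sin{\left(t x \right)} + 3 e^{- t}.

Answer: u(x, t) = - 3 \sin{\left(t x \right)} + 3 e^{- t}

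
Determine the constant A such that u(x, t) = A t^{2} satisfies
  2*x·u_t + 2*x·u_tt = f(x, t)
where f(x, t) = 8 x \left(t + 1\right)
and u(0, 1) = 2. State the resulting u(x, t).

Substitute the ansatz u = A t^{2} into the left-hand side.
Derivatives of the ansatz:
  u_t = 2 A t
  u_tt = 2 A
Term by term:
  2*x·u_t = 4 A t x
  2*x·u_tt = 4 A x
So the left-hand side equals
  4 A t x + 4 A x
This must equal f(x, t) = 8 x \left(t + 1\right) identically.
Matching coefficients of the independent functions:
  [x, t x]:  4 A = 8
Solving: A = 2.
Check against the point condition:
  u(0, 1) = 2  ⟹  A = 2  ✓
Hence u(x, t) = 2 t^{2}.

Answer: u(x, t) = 2 t^{2}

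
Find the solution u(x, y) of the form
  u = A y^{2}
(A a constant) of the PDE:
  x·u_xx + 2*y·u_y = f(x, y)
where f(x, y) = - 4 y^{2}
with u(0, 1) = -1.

Answer: u(x, y) = - y^{2}

Derivation:
Substitute the ansatz u = A y^{2} into the left-hand side.
Derivatives of the ansatz:
  u_xx = 0
  u_y = 2 A y
Term by term:
  x·u_xx = 0
  2*y·u_y = 4 A y^{2}
So the left-hand side equals
  4 A y^{2}
This must equal f(x, y) = - 4 y^{2} identically.
Matching coefficients of the independent functions:
  [y^{2}]:  4 A = -4
Solving: A = -1.
Check against the point condition:
  u(0, 1) = -1  ⟹  A = -1  ✓
Hence u(x, y) = - y^{2}.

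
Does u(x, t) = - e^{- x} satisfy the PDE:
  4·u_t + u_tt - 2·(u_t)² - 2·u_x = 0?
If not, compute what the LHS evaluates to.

Evaluate each term of the left-hand side for u = - e^{- x}.
Derivatives:
  u_t = 0
  u_tt = 0
  u_x = e^{- x}
Terms:
  4·u_t = 0
  u_tt = 0
  -2·(u_t)² = 0
  -2·u_x = - 2 e^{- x}
Sum: LHS = - 2 e^{- x}
Given right-hand side: 0. Difference LHS − RHS = - 2 e^{- x} ≠ 0, so u is not a solution.

Answer: No, the LHS evaluates to - 2 e^{- x}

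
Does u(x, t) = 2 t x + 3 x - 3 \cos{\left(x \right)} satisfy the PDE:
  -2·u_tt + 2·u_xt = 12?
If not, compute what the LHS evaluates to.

Evaluate each term of the left-hand side for u = 2 t x + 3 x - 3 \cos{\left(x \right)}.
Derivatives:
  u_tt = 0
  u_xt = 2
Terms:
  -2·u_tt = 0
  2·u_xt = 4
Sum: LHS = 4
Given right-hand side: 12. Difference LHS − RHS = -8 ≠ 0, so u is not a solution.

Answer: No, the LHS evaluates to 4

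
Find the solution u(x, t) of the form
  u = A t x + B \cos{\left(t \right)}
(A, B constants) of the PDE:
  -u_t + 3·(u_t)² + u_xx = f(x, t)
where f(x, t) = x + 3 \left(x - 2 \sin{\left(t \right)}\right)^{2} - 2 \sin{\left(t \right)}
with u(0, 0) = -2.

Substitute the ansatz u = A t x + B \cos{\left(t \right)} into the left-hand side.
Derivatives of the ansatz:
  u_t = A x - B \sin{\left(t \right)}
  u_xx = 0
Term by term:
  -u_t = - A x + B \sin{\left(t \right)}
  3·(u_t)² = 3 A^{2} x^{2} - 6 A B x \sin{\left(t \right)} + 3 B^{2} \sin^{2}{\left(t \right)}
  u_xx = 0
So the left-hand side equals
  3 A^{2} x^{2} - 6 A B x \sin{\left(t \right)} - A x + 3 B^{2} \sin^{2}{\left(t \right)} + B \sin{\left(t \right)}
This must equal f(x, t) identically; expanded, f = 3 x^{2} - 12 x \sin{\left(t \right)} + x + 12 \sin^{2}{\left(t \right)} - 2 \sin{\left(t \right)}.
Matching coefficients of the independent functions:
  [x]:  - A = 1
  [x^{2}]:  3 A^{2} = 3
  [x \sin{\left(t \right)}]:  - 6 A B = -12
  [\sin{\left(t \right)}]:  B = -2
  [\sin^{2}{\left(t \right)}]:  3 B^{2} = 12
Solving: A = -1, B = -2.
Check against the point condition:
  u(0, 0) = -2  ⟹  B = -2  ✓
Hence u(x, t) = - t x - 2 \cos{\left(t \right)}.

Answer: u(x, t) = - t x - 2 \cos{\left(t \right)}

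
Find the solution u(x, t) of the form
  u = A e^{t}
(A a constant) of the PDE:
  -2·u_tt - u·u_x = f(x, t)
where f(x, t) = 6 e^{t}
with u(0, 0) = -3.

Substitute the ansatz u = A e^{t} into the left-hand side.
Derivatives of the ansatz:
  u_tt = A e^{t}
  u_x = 0
Term by term:
  -2·u_tt = - 2 A e^{t}
  -u·u_x = 0
So the left-hand side equals
  - 2 A e^{t}
This must equal f(x, t) = 6 e^{t} identically.
Matching coefficients of the independent functions:
  [e^{t}]:  - 2 A = 6
Solving: A = -3.
Check against the point condition:
  u(0, 0) = -3  ⟹  A = -3  ✓
Hence u(x, t) = - 3 e^{t}.

Answer: u(x, t) = - 3 e^{t}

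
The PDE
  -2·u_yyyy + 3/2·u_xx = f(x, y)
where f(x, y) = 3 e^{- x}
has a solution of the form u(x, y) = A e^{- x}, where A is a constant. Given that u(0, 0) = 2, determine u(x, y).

Substitute the ansatz u = A e^{- x} into the left-hand side.
Derivatives of the ansatz:
  u_yyyy = 0
  u_xx = A e^{- x}
Term by term:
  -2·u_yyyy = 0
  3/2·u_xx = \frac{3 A e^{- x}}{2}
So the left-hand side equals
  \frac{3 A e^{- x}}{2}
This must equal f(x, y) = 3 e^{- x} identically.
Matching coefficients of the independent functions:
  [e^{- x}]:  \frac{3 A}{2} = 3
Solving: A = 2.
Check against the point condition:
  u(0, 0) = 2  ⟹  A = 2  ✓
Hence u(x, y) = 2 e^{- x}.

Answer: u(x, y) = 2 e^{- x}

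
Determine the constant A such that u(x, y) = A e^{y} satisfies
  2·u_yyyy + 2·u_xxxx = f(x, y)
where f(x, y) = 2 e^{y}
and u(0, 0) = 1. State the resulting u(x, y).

Substitute the ansatz u = A e^{y} into the left-hand side.
Derivatives of the ansatz:
  u_yyyy = A e^{y}
  u_xxxx = 0
Term by term:
  2·u_yyyy = 2 A e^{y}
  2·u_xxxx = 0
So the left-hand side equals
  2 A e^{y}
This must equal f(x, y) = 2 e^{y} identically.
Matching coefficients of the independent functions:
  [e^{y}]:  2 A = 2
Solving: A = 1.
Check against the point condition:
  u(0, 0) = 1  ⟹  A = 1  ✓
Hence u(x, y) = e^{y}.

Answer: u(x, y) = e^{y}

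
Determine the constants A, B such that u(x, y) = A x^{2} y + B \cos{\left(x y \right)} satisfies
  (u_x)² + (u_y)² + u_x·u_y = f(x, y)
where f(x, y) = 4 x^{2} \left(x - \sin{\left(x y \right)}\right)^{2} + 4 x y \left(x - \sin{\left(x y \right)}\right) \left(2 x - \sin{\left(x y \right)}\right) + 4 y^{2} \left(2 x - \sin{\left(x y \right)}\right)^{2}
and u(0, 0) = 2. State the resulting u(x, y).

Substitute the ansatz u = A x^{2} y + B \cos{\left(x y \right)} into the left-hand side.
Derivatives of the ansatz:
  u_x = 2 A x y - B y \sin{\left(x y \right)}
  u_y = A x^{2} - B x \sin{\left(x y \right)}
Term by term:
  (u_x)² = 4 A^{2} x^{2} y^{2} - 4 A B x y^{2} \sin{\left(x y \right)} + B^{2} y^{2} \sin^{2}{\left(x y \right)}
  (u_y)² = A^{2} x^{4} - 2 A B x^{3} \sin{\left(x y \right)} + B^{2} x^{2} \sin^{2}{\left(x y \right)}
  u_x·u_y = 2 A^{2} x^{3} y - 3 A B x^{2} y \sin{\left(x y \right)} + B^{2} x y \sin^{2}{\left(x y \right)}
So the left-hand side equals
  A^{2} x^{4} + 2 A^{2} x^{3} y + 4 A^{2} x^{2} y^{2} - 2 A B x^{3} \sin{\left(x y \right)} - 3 A B x^{2} y \sin{\left(x y \right)} - 4 A B x y^{2} \sin{\left(x y \right)} + B^{2} x^{2} \sin^{2}{\left(x y \right)} + B^{2} x y \sin^{2}{\left(x y \right)} + B^{2} y^{2} \sin^{2}{\left(x y \right)}
This must equal f(x, y) identically; expanded, f = 4 x^{4} + 8 x^{3} y - 8 x^{3} \sin{\left(x y \right)} + 16 x^{2} y^{2} - 12 x^{2} y \sin{\left(x y \right)} + 4 x^{2} \sin^{2}{\left(x y \right)} - 16 x y^{2} \sin{\left(x y \right)} + 4 x y \sin^{2}{\left(x y \right)} + 4 y^{2} \sin^{2}{\left(x y \right)}.
Matching coefficients of the independent functions:
  [x^{4}]:  A^{2} = 4
  [x^{2} y^{2}]:  4 A^{2} = 16
  [x^{2} \sin^{2}{\left(x y \right)}, y^{2} \sin^{2}{\left(x y \right)}, x y \sin^{2}{\left(x y \right)}]:  B^{2} = 4
  [x^{3} y]:  2 A^{2} = 8
  [x^{3} \sin{\left(x y \right)}]:  - 2 A B = -8
  [x y^{2} \sin{\left(x y \right)}]:  - 4 A B = -16
  [x^{2} y \sin{\left(x y \right)}]:  - 3 A B = -12
These equations allow (A, B) = (-2, -2) or (2, 2).
Impose the point condition(s):
  u(0, 0) = 2  ⟹  B = 2
Only A = 2, B = 2 satisfies everything.
Hence u(x, y) = 2 x^{2} y + 2 \cos{\left(x y \right)}.

Answer: u(x, y) = 2 x^{2} y + 2 \cos{\left(x y \right)}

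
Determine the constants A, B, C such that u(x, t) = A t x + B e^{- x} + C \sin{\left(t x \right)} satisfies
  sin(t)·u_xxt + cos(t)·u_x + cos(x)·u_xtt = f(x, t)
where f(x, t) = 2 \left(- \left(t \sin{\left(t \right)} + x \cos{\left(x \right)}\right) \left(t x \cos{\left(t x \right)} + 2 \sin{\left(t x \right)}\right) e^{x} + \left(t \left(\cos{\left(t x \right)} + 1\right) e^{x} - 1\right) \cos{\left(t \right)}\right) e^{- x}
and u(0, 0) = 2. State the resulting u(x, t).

Substitute the ansatz u = A t x + B e^{- x} + C \sin{\left(t x \right)} into the left-hand side.
Derivatives of the ansatz:
  u_xxt = - C t^{2} x \cos{\left(t x \right)} - 2 C t \sin{\left(t x \right)}
  u_x = A t - B e^{- x} + C t \cos{\left(t x \right)}
  u_xtt = - C t x^{2} \cos{\left(t x \right)} - 2 C x \sin{\left(t x \right)}
Term by term:
  sin(t)·u_xxt = - C t^{2} x \sin{\left(t \right)} \cos{\left(t x \right)} - 2 C t \sin{\left(t \right)} \sin{\left(t x \right)}
  cos(t)·u_x = A t \cos{\left(t \right)} - B e^{- x} \cos{\left(t \right)} + C t \cos{\left(t \right)} \cos{\left(t x \right)}
  cos(x)·u_xtt = - C t x^{2} \cos{\left(x \right)} \cos{\left(t x \right)} - 2 C x \sin{\left(t x \right)} \cos{\left(x \right)}
So the left-hand side equals
  A t \cos{\left(t \right)} - B e^{- x} \cos{\left(t \right)} - C t^{2} x \sin{\left(t \right)} \cos{\left(t x \right)} - C t x^{2} \cos{\left(x \right)} \cos{\left(t x \right)} - 2 C t \sin{\left(t \right)} \sin{\left(t x \right)} + C t \cos{\left(t \right)} \cos{\left(t x \right)} - 2 C x \sin{\left(t x \right)} \cos{\left(x \right)}
This must equal f(x, t) identically; expanded, f = - 2 t^{2} x \sin{\left(t \right)} \cos{\left(t x \right)} - 2 t x^{2} \cos{\left(x \right)} \cos{\left(t x \right)} - 4 t \sin{\left(t \right)} \sin{\left(t x \right)} + 2 t \cos{\left(t \right)} \cos{\left(t x \right)} + 2 t \cos{\left(t \right)} - 4 x \sin{\left(t x \right)} \cos{\left(x \right)} - 2 e^{- x} \cos{\left(t \right)}.
Matching coefficients of the independent functions:
  [t \cos{\left(t \right)}]:  A = 2
  [e^{- x} \cos{\left(t \right)}]:  - B = -2
  [t \sin{\left(t \right)} \sin{\left(t x \right)}, x \sin{\left(t x \right)} \cos{\left(x \right)}]:  - 2 C = -4
  [t \cos{\left(t \right)} \cos{\left(t x \right)}]:  C = 2
  [t x^{2} \cos{\left(x \right)} \cos{\left(t x \right)}, t^{2} x \sin{\left(t \right)} \cos{\left(t x \right)}]:  - C = -2
Solving: A = 2, B = 2, C = 2.
Check against the point condition:
  u(0, 0) = 2  ⟹  B = 2  ✓
Hence u(x, t) = 2 t x + 2 \sin{\left(t x \right)} + 2 e^{- x}.

Answer: u(x, t) = 2 t x + 2 \sin{\left(t x \right)} + 2 e^{- x}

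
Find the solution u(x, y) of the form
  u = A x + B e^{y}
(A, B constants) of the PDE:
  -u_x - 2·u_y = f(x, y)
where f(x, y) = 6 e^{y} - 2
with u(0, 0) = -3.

Substitute the ansatz u = A x + B e^{y} into the left-hand side.
Derivatives of the ansatz:
  u_x = A
  u_y = B e^{y}
Term by term:
  -u_x = - A
  -2·u_y = - 2 B e^{y}
So the left-hand side equals
  - A - 2 B e^{y}
This must equal f(x, y) = 6 e^{y} - 2 identically.
Matching coefficients of the independent functions:
  [constant term]:  - A = -2
  [e^{y}]:  - 2 B = 6
Solving: A = 2, B = -3.
Check against the point condition:
  u(0, 0) = -3  ⟹  B = -3  ✓
Hence u(x, y) = 2 x - 3 e^{y}.

Answer: u(x, y) = 2 x - 3 e^{y}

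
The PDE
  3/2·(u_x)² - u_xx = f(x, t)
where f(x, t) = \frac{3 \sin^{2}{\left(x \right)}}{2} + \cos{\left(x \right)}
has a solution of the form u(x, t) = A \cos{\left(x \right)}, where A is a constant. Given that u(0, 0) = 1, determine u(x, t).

Substitute the ansatz u = A \cos{\left(x \right)} into the left-hand side.
Derivatives of the ansatz:
  u_x = - A \sin{\left(x \right)}
  u_xx = - A \cos{\left(x \right)}
Term by term:
  3/2·(u_x)² = \frac{3 A^{2} \sin^{2}{\left(x \right)}}{2}
  -u_xx = A \cos{\left(x \right)}
So the left-hand side equals
  \frac{3 A^{2} \sin^{2}{\left(x \right)}}{2} + A \cos{\left(x \right)}
This must equal f(x, t) = \frac{3 \sin^{2}{\left(x \right)}}{2} + \cos{\left(x \right)} identically.
Matching coefficients of the independent functions:
  [\sin^{2}{\left(x \right)}]:  \frac{3 A^{2}}{2} = \frac{3}{2}
  [\cos{\left(x \right)}]:  A = 1
Solving: A = 1.
Check against the point condition:
  u(0, 0) = 1  ⟹  A = 1  ✓
Hence u(x, t) = \cos{\left(x \right)}.

Answer: u(x, t) = \cos{\left(x \right)}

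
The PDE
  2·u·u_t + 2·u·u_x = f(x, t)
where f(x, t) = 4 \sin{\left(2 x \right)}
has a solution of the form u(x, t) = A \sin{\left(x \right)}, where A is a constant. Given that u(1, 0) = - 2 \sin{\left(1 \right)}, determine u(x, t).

Substitute the ansatz u = A \sin{\left(x \right)} into the left-hand side.
Derivatives of the ansatz:
  u_t = 0
  u_x = A \cos{\left(x \right)}
Term by term:
  2·u·u_t = 0
  2·u·u_x = 2 A^{2} \sin{\left(x \right)} \cos{\left(x \right)}
So the left-hand side equals
  2 A^{2} \sin{\left(x \right)} \cos{\left(x \right)}
This must equal f(x, t) identically; expanded, f = 8 \sin{\left(x \right)} \cos{\left(x \right)}.
Matching coefficients of the independent functions:
  [\sin{\left(x \right)} \cos{\left(x \right)}]:  2 A^{2} = 8
These equations allow (A) = (-2) or (2).
Impose the point condition(s):
  u(1, 0) = - 2 \sin{\left(1 \right)}  ⟹  A \sin{\left(1 \right)} = - 2 \sin{\left(1 \right)}
Only A = -2 satisfies everything.
Hence u(x, t) = - 2 \sin{\left(x \right)}.

Answer: u(x, t) = - 2 \sin{\left(x \right)}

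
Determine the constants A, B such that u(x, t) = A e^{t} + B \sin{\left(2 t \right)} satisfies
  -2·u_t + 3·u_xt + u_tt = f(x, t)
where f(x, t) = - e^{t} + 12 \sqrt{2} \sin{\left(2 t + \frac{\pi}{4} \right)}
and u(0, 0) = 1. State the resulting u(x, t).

Answer: u(x, t) = e^{t} - 3 \sin{\left(2 t \right)}

Derivation:
Substitute the ansatz u = A e^{t} + B \sin{\left(2 t \right)} into the left-hand side.
Derivatives of the ansatz:
  u_t = A e^{t} + 2 B \cos{\left(2 t \right)}
  u_xt = 0
  u_tt = A e^{t} - 4 B \sin{\left(2 t \right)}
Term by term:
  -2·u_t = - 2 A e^{t} - 4 B \cos{\left(2 t \right)}
  3·u_xt = 0
  u_tt = A e^{t} - 4 B \sin{\left(2 t \right)}
So the left-hand side equals
  - A e^{t} - 4 B \sin{\left(2 t \right)} - 4 B \cos{\left(2 t \right)}
This must equal f(x, t) identically; expanded, f = - e^{t} + 12 \sin{\left(2 t \right)} + 12 \cos{\left(2 t \right)}.
Matching coefficients of the independent functions:
  [e^{t}]:  - A = -1
  [\sin{\left(2 t \right)}, \cos{\left(2 t \right)}]:  - 4 B = 12
Solving: A = 1, B = -3.
Check against the point condition:
  u(0, 0) = 1  ⟹  A = 1  ✓
Hence u(x, t) = e^{t} - 3 \sin{\left(2 t \right)}.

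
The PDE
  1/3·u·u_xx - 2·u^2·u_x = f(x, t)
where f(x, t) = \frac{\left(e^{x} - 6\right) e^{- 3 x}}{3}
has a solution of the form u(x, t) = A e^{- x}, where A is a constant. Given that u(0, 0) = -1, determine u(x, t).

Answer: u(x, t) = - e^{- x}

Derivation:
Substitute the ansatz u = A e^{- x} into the left-hand side.
Derivatives of the ansatz:
  u_xx = A e^{- x}
  u_x = - A e^{- x}
Term by term:
  1/3·u·u_xx = \frac{A^{2} e^{- 2 x}}{3}
  -2·u^2·u_x = 2 A^{3} e^{- 3 x}
So the left-hand side equals
  2 A^{3} e^{- 3 x} + \frac{A^{2} e^{- 2 x}}{3}
This must equal f(x, t) identically; expanded, f = \frac{e^{- 2 x}}{3} - 2 e^{- 3 x}.
Matching coefficients of the independent functions:
  [e^{- 3 x}]:  2 A^{3} = -2
  [e^{- 2 x}]:  \frac{A^{2}}{3} = \frac{1}{3}
Solving: A = -1.
Check against the point condition:
  u(0, 0) = -1  ⟹  A = -1  ✓
Hence u(x, t) = - e^{- x}.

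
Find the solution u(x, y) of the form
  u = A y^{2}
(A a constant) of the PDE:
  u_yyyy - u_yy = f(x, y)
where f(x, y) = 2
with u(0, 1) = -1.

Answer: u(x, y) = - y^{2}

Derivation:
Substitute the ansatz u = A y^{2} into the left-hand side.
Derivatives of the ansatz:
  u_yyyy = 0
  u_yy = 2 A
Term by term:
  u_yyyy = 0
  -u_yy = - 2 A
So the left-hand side equals
  - 2 A
This must equal f(x, y) = 2 identically.
Matching coefficients of the independent functions:
  [constant term]:  - 2 A = 2
Solving: A = -1.
Check against the point condition:
  u(0, 1) = -1  ⟹  A = -1  ✓
Hence u(x, y) = - y^{2}.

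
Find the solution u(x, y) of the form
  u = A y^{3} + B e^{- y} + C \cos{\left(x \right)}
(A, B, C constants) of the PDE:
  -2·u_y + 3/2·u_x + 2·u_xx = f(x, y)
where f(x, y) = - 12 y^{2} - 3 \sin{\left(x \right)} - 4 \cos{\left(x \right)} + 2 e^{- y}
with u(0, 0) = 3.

Substitute the ansatz u = A y^{3} + B e^{- y} + C \cos{\left(x \right)} into the left-hand side.
Derivatives of the ansatz:
  u_y = 3 A y^{2} - B e^{- y}
  u_x = - C \sin{\left(x \right)}
  u_xx = - C \cos{\left(x \right)}
Term by term:
  -2·u_y = - 6 A y^{2} + 2 B e^{- y}
  3/2·u_x = - \frac{3 C \sin{\left(x \right)}}{2}
  2·u_xx = - 2 C \cos{\left(x \right)}
So the left-hand side equals
  - 6 A y^{2} + 2 B e^{- y} - \frac{3 C \sin{\left(x \right)}}{2} - 2 C \cos{\left(x \right)}
This must equal f(x, y) = - 12 y^{2} - 3 \sin{\left(x \right)} - 4 \cos{\left(x \right)} + 2 e^{- y} identically.
Matching coefficients of the independent functions:
  [y^{2}]:  - 6 A = -12
  [e^{- y}]:  2 B = 2
  [\sin{\left(x \right)}]:  - \frac{3 C}{2} = -3
  [\cos{\left(x \right)}]:  - 2 C = -4
Solving: A = 2, B = 1, C = 2.
Check against the point condition:
  u(0, 0) = 3  ⟹  B + C = 3  ✓
Hence u(x, y) = 2 y^{3} + 2 \cos{\left(x \right)} + e^{- y}.

Answer: u(x, y) = 2 y^{3} + 2 \cos{\left(x \right)} + e^{- y}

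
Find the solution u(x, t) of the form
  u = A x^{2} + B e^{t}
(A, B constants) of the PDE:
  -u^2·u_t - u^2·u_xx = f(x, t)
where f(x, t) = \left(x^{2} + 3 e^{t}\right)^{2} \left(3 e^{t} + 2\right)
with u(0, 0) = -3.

Answer: u(x, t) = - x^{2} - 3 e^{t}

Derivation:
Substitute the ansatz u = A x^{2} + B e^{t} into the left-hand side.
Derivatives of the ansatz:
  u_t = B e^{t}
  u_xx = 2 A
Term by term:
  -u^2·u_t = - A^{2} B x^{4} e^{t} - 2 A B^{2} x^{2} e^{2 t} - B^{3} e^{3 t}
  -u^2·u_xx = - 2 A^{3} x^{4} - 4 A^{2} B x^{2} e^{t} - 2 A B^{2} e^{2 t}
So the left-hand side equals
  - 2 A^{3} x^{4} - A^{2} B x^{4} e^{t} - 4 A^{2} B x^{2} e^{t} - 2 A B^{2} x^{2} e^{2 t} - 2 A B^{2} e^{2 t} - B^{3} e^{3 t}
This must equal f(x, t) identically; expanded, f = 3 x^{4} e^{t} + 2 x^{4} + 18 x^{2} e^{2 t} + 12 x^{2} e^{t} + 27 e^{3 t} + 18 e^{2 t}.
Matching coefficients of the independent functions:
  [x^{4}]:  - 2 A^{3} = 2
  [x^{2} e^{t}]:  - 4 A^{2} B = 12
  [x^{2} e^{2 t}, e^{2 t}]:  - 2 A B^{2} = 18
  [x^{4} e^{t}]:  - A^{2} B = 3
  [e^{3 t}]:  - B^{3} = 27
Solving: A = -1, B = -3.
Check against the point condition:
  u(0, 0) = -3  ⟹  B = -3  ✓
Hence u(x, t) = - x^{2} - 3 e^{t}.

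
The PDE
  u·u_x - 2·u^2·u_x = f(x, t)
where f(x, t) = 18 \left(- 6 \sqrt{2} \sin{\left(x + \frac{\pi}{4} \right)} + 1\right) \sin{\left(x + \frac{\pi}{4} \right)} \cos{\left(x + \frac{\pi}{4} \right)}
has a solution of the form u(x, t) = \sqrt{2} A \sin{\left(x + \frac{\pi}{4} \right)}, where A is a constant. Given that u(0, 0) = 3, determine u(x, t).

Substitute the ansatz u = \sqrt{2} A \sin{\left(x + \frac{\pi}{4} \right)} into the left-hand side.
Derivatives of the ansatz:
  u_x = \sqrt{2} A \cos{\left(x + \frac{\pi}{4} \right)}
Term by term:
  u·u_x = 2 A^{2} \sin{\left(x + \frac{\pi}{4} \right)} \cos{\left(x + \frac{\pi}{4} \right)}
  -2·u^2·u_x = - 4 \sqrt{2} A^{3} \sin^{2}{\left(x + \frac{\pi}{4} \right)} \cos{\left(x + \frac{\pi}{4} \right)}
So the left-hand side equals
  - 4 \sqrt{2} A^{3} \sin^{2}{\left(x + \frac{\pi}{4} \right)} \cos{\left(x + \frac{\pi}{4} \right)} + 2 A^{2} \sin{\left(x + \frac{\pi}{4} \right)} \cos{\left(x + \frac{\pi}{4} \right)}
This must equal f(x, t) identically; expanded, f = - 108 \sqrt{2} \sin^{2}{\left(x + \frac{\pi}{4} \right)} \cos{\left(x + \frac{\pi}{4} \right)} + 18 \sin{\left(x + \frac{\pi}{4} \right)} \cos{\left(x + \frac{\pi}{4} \right)}.
Matching coefficients of the independent functions:
  [\sin{\left(x + \frac{\pi}{4} \right)} \cos{\left(x + \frac{\pi}{4} \right)}]:  2 A^{2} = 18
  [\sqrt{2} \sin^{2}{\left(x + \frac{\pi}{4} \right)} \cos{\left(x + \frac{\pi}{4} \right)}]:  - 4 A^{3} = -108
Solving: A = 3.
Check against the point condition:
  u(0, 0) = 3  ⟹  A = 3  ✓
Hence u(x, t) = 3 \sqrt{2} \sin{\left(x + \frac{\pi}{4} \right)}.

Answer: u(x, t) = 3 \sqrt{2} \sin{\left(x + \frac{\pi}{4} \right)}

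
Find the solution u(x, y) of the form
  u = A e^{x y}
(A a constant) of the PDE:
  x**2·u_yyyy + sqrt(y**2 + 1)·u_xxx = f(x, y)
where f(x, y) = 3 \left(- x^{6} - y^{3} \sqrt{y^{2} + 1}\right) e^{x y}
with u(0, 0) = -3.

Substitute the ansatz u = A e^{x y} into the left-hand side.
Derivatives of the ansatz:
  u_yyyy = A x^{4} e^{x y}
  u_xxx = A y^{3} e^{x y}
Term by term:
  x**2·u_yyyy = A x^{6} e^{x y}
  sqrt(y**2 + 1)·u_xxx = A y^{3} \sqrt{y^{2} + 1} e^{x y}
So the left-hand side equals
  A x^{6} e^{x y} + A y^{3} \sqrt{y^{2} + 1} e^{x y}
This must equal f(x, y) identically; expanded, f = - 3 x^{6} e^{x y} - 3 y^{3} \sqrt{y^{2} + 1} e^{x y}.
Matching coefficients of the independent functions:
  [x^{6} e^{x y}, y^{3} \sqrt{y^{2} + 1} e^{x y}]:  A = -3
Solving: A = -3.
Check against the point condition:
  u(0, 0) = -3  ⟹  A = -3  ✓
Hence u(x, y) = - 3 e^{x y}.

Answer: u(x, y) = - 3 e^{x y}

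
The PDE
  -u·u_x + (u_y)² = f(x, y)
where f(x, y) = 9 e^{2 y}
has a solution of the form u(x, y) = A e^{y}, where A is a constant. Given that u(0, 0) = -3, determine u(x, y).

Substitute the ansatz u = A e^{y} into the left-hand side.
Derivatives of the ansatz:
  u_x = 0
  u_y = A e^{y}
Term by term:
  -u·u_x = 0
  (u_y)² = A^{2} e^{2 y}
So the left-hand side equals
  A^{2} e^{2 y}
This must equal f(x, y) = 9 e^{2 y} identically.
Matching coefficients of the independent functions:
  [e^{2 y}]:  A^{2} = 9
These equations allow (A) = (-3) or (3).
Impose the point condition(s):
  u(0, 0) = -3  ⟹  A = -3
Only A = -3 satisfies everything.
Hence u(x, y) = - 3 e^{y}.

Answer: u(x, y) = - 3 e^{y}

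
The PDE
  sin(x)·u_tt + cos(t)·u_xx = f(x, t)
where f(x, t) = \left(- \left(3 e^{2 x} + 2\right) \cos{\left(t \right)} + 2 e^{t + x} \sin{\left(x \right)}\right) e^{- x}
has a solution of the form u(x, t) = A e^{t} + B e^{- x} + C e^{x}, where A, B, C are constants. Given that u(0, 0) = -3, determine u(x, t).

Substitute the ansatz u = A e^{t} + B e^{- x} + C e^{x} into the left-hand side.
Derivatives of the ansatz:
  u_tt = A e^{t}
  u_xx = B e^{- x} + C e^{x}
Term by term:
  sin(x)·u_tt = A e^{t} \sin{\left(x \right)}
  cos(t)·u_xx = B e^{- x} \cos{\left(t \right)} + C e^{x} \cos{\left(t \right)}
So the left-hand side equals
  A e^{t} \sin{\left(x \right)} + B e^{- x} \cos{\left(t \right)} + C e^{x} \cos{\left(t \right)}
This must equal f(x, t) identically; expanded, f = 2 e^{t} \sin{\left(x \right)} - 3 e^{x} \cos{\left(t \right)} - 2 e^{- x} \cos{\left(t \right)}.
Matching coefficients of the independent functions:
  [e^{t} \sin{\left(x \right)}]:  A = 2
  [e^{- x} \cos{\left(t \right)}]:  B = -2
  [e^{x} \cos{\left(t \right)}]:  C = -3
Solving: A = 2, B = -2, C = -3.
Check against the point condition:
  u(0, 0) = -3  ⟹  A + B + C = -3  ✓
Hence u(x, t) = 2 e^{t} - 3 e^{x} - 2 e^{- x}.

Answer: u(x, t) = 2 e^{t} - 3 e^{x} - 2 e^{- x}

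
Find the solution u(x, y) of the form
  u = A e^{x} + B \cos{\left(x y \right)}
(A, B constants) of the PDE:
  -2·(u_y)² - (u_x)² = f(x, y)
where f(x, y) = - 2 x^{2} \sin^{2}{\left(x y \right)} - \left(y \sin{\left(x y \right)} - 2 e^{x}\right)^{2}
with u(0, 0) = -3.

Answer: u(x, y) = - 2 e^{x} - \cos{\left(x y \right)}

Derivation:
Substitute the ansatz u = A e^{x} + B \cos{\left(x y \right)} into the left-hand side.
Derivatives of the ansatz:
  u_y = - B x \sin{\left(x y \right)}
  u_x = A e^{x} - B y \sin{\left(x y \right)}
Term by term:
  -2·(u_y)² = - 2 B^{2} x^{2} \sin^{2}{\left(x y \right)}
  -(u_x)² = - A^{2} e^{2 x} + 2 A B y e^{x} \sin{\left(x y \right)} - B^{2} y^{2} \sin^{2}{\left(x y \right)}
So the left-hand side equals
  - A^{2} e^{2 x} + 2 A B y e^{x} \sin{\left(x y \right)} - 2 B^{2} x^{2} \sin^{2}{\left(x y \right)} - B^{2} y^{2} \sin^{2}{\left(x y \right)}
This must equal f(x, y) identically; expanded, f = - 2 x^{2} \sin^{2}{\left(x y \right)} - y^{2} \sin^{2}{\left(x y \right)} + 4 y e^{x} \sin{\left(x y \right)} - 4 e^{2 x}.
Matching coefficients of the independent functions:
  [x^{2} \sin^{2}{\left(x y \right)}]:  - 2 B^{2} = -2
  [y^{2} \sin^{2}{\left(x y \right)}]:  - B^{2} = -1
  [y e^{x} \sin{\left(x y \right)}]:  2 A B = 4
  [e^{2 x}]:  - A^{2} = -4
These equations allow (A, B) = (-2, -1) or (2, 1).
Impose the point condition(s):
  u(0, 0) = -3  ⟹  A + B = -3
Only A = -2, B = -1 satisfies everything.
Hence u(x, y) = - 2 e^{x} - \cos{\left(x y \right)}.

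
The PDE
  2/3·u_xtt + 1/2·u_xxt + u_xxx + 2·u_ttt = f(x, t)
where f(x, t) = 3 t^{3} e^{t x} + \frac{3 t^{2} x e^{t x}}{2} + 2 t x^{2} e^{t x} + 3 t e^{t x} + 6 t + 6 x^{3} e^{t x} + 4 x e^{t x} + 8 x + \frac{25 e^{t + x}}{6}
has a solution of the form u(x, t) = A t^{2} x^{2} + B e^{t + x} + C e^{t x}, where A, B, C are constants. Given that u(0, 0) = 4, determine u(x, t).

Answer: u(x, t) = 3 t^{2} x^{2} + 3 e^{t x} + e^{t + x}

Derivation:
Substitute the ansatz u = A t^{2} x^{2} + B e^{t + x} + C e^{t x} into the left-hand side.
Derivatives of the ansatz:
  u_xtt = 4 A x + B e^{t} e^{x} + C t x^{2} e^{t x} + 2 C x e^{t x}
  u_xxt = 4 A t + B e^{t} e^{x} + C t^{2} x e^{t x} + 2 C t e^{t x}
  u_xxx = B e^{t} e^{x} + C t^{3} e^{t x}
  u_ttt = B e^{t} e^{x} + C x^{3} e^{t x}
Term by term:
  2/3·u_xtt = \frac{8 A x}{3} + \frac{2 B e^{t} e^{x}}{3} + \frac{2 C t x^{2} e^{t x}}{3} + \frac{4 C x e^{t x}}{3}
  1/2·u_xxt = 2 A t + \frac{B e^{t} e^{x}}{2} + \frac{C t^{2} x e^{t x}}{2} + C t e^{t x}
  u_xxx = B e^{t} e^{x} + C t^{3} e^{t x}
  2·u_ttt = 2 B e^{t} e^{x} + 2 C x^{3} e^{t x}
So the left-hand side equals
  2 A t + \frac{8 A x}{3} + \frac{25 B e^{t} e^{x}}{6} + C t^{3} e^{t x} + \frac{C t^{2} x e^{t x}}{2} + \frac{2 C t x^{2} e^{t x}}{3} + C t e^{t x} + 2 C x^{3} e^{t x} + \frac{4 C x e^{t x}}{3}
This must equal f(x, t) identically; expanded, f = 3 t^{3} e^{t x} + \frac{3 t^{2} x e^{t x}}{2} + 2 t x^{2} e^{t x} + 3 t e^{t x} + 6 t + 6 x^{3} e^{t x} + 4 x e^{t x} + 8 x + \frac{25 e^{t} e^{x}}{6}.
Matching coefficients of the independent functions:
  [t]:  2 A = 6
  [x]:  \frac{8 A}{3} = 8
  [t e^{t x}, t^{3} e^{t x}]:  C = 3
  [x e^{t x}]:  \frac{4 C}{3} = 4
  [x^{3} e^{t x}]:  2 C = 6
  [e^{t} e^{x}]:  \frac{25 B}{6} = \frac{25}{6}
  [t x^{2} e^{t x}]:  \frac{2 C}{3} = 2
  [t^{2} x e^{t x}]:  \frac{C}{2} = \frac{3}{2}
Solving: A = 3, B = 1, C = 3.
Check against the point condition:
  u(0, 0) = 4  ⟹  B + C = 4  ✓
Hence u(x, t) = 3 t^{2} x^{2} + 3 e^{t x} + e^{t + x}.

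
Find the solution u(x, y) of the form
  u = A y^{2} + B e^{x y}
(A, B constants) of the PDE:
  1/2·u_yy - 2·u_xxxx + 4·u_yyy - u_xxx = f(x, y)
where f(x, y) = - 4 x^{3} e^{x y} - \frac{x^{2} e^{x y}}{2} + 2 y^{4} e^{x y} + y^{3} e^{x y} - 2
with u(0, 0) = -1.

Answer: u(x, y) = - 2 y^{2} - e^{x y}

Derivation:
Substitute the ansatz u = A y^{2} + B e^{x y} into the left-hand side.
Derivatives of the ansatz:
  u_yy = 2 A + B x^{2} e^{x y}
  u_xxxx = B y^{4} e^{x y}
  u_yyy = B x^{3} e^{x y}
  u_xxx = B y^{3} e^{x y}
Term by term:
  1/2·u_yy = A + \frac{B x^{2} e^{x y}}{2}
  -2·u_xxxx = - 2 B y^{4} e^{x y}
  4·u_yyy = 4 B x^{3} e^{x y}
  -u_xxx = - B y^{3} e^{x y}
So the left-hand side equals
  A + 4 B x^{3} e^{x y} + \frac{B x^{2} e^{x y}}{2} - 2 B y^{4} e^{x y} - B y^{3} e^{x y}
This must equal f(x, y) = - 4 x^{3} e^{x y} - \frac{x^{2} e^{x y}}{2} + 2 y^{4} e^{x y} + y^{3} e^{x y} - 2 identically.
Matching coefficients of the independent functions:
  [constant term]:  A = -2
  [x^{2} e^{x y}]:  \frac{B}{2} = - \frac{1}{2}
  [x^{3} e^{x y}]:  4 B = -4
  [y^{3} e^{x y}]:  - B = 1
  [y^{4} e^{x y}]:  - 2 B = 2
Solving: A = -2, B = -1.
Check against the point condition:
  u(0, 0) = -1  ⟹  B = -1  ✓
Hence u(x, y) = - 2 y^{2} - e^{x y}.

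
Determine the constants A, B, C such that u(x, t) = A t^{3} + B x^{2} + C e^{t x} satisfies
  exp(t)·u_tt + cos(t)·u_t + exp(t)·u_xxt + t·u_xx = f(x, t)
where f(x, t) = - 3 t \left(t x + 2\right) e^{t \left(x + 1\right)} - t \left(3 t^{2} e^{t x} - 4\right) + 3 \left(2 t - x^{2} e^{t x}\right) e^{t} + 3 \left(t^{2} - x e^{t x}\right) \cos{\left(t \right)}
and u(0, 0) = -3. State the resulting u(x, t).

Substitute the ansatz u = A t^{3} + B x^{2} + C e^{t x} into the left-hand side.
Derivatives of the ansatz:
  u_tt = 6 A t + C x^{2} e^{t x}
  u_t = 3 A t^{2} + C x e^{t x}
  u_xxt = C t^{2} x e^{t x} + 2 C t e^{t x}
  u_xx = 2 B + C t^{2} e^{t x}
Term by term:
  exp(t)·u_tt = 6 A t e^{t} + C x^{2} e^{t} e^{t x}
  cos(t)·u_t = 3 A t^{2} \cos{\left(t \right)} + C x e^{t x} \cos{\left(t \right)}
  exp(t)·u_xxt = C t^{2} x e^{t} e^{t x} + 2 C t e^{t} e^{t x}
  t·u_xx = 2 B t + C t^{3} e^{t x}
So the left-hand side equals
  3 A t^{2} \cos{\left(t \right)} + 6 A t e^{t} + 2 B t + C t^{3} e^{t x} + C t^{2} x e^{t} e^{t x} + 2 C t e^{t} e^{t x} + C x^{2} e^{t} e^{t x} + C x e^{t x} \cos{\left(t \right)}
This must equal f(x, t) identically; expanded, f = - 3 t^{3} e^{t x} - 3 t^{2} x e^{t} e^{t x} + 3 t^{2} \cos{\left(t \right)} - 6 t e^{t} e^{t x} + 6 t e^{t} + 4 t - 3 x^{2} e^{t} e^{t x} - 3 x e^{t x} \cos{\left(t \right)}.
Matching coefficients of the independent functions:
  [t]:  2 B = 4
  [t e^{t}]:  6 A = 6
  [t^{2} \cos{\left(t \right)}]:  3 A = 3
  [t^{3} e^{t x}, x e^{t x} \cos{\left(t \right)}, x^{2} e^{t} e^{t x}, t^{2} x e^{t} e^{t x}]:  C = -3
  [t e^{t} e^{t x}]:  2 C = -6
Solving: A = 1, B = 2, C = -3.
Check against the point condition:
  u(0, 0) = -3  ⟹  C = -3  ✓
Hence u(x, t) = t^{3} + 2 x^{2} - 3 e^{t x}.

Answer: u(x, t) = t^{3} + 2 x^{2} - 3 e^{t x}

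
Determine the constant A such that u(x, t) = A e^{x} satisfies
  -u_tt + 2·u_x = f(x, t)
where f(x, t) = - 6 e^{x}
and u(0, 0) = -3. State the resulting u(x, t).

Substitute the ansatz u = A e^{x} into the left-hand side.
Derivatives of the ansatz:
  u_tt = 0
  u_x = A e^{x}
Term by term:
  -u_tt = 0
  2·u_x = 2 A e^{x}
So the left-hand side equals
  2 A e^{x}
This must equal f(x, t) = - 6 e^{x} identically.
Matching coefficients of the independent functions:
  [e^{x}]:  2 A = -6
Solving: A = -3.
Check against the point condition:
  u(0, 0) = -3  ⟹  A = -3  ✓
Hence u(x, t) = - 3 e^{x}.

Answer: u(x, t) = - 3 e^{x}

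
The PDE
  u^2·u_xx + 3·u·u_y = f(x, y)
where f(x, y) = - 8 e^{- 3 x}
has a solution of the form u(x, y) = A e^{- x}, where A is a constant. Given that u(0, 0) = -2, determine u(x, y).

Substitute the ansatz u = A e^{- x} into the left-hand side.
Derivatives of the ansatz:
  u_xx = A e^{- x}
  u_y = 0
Term by term:
  u^2·u_xx = A^{3} e^{- 3 x}
  3·u·u_y = 0
So the left-hand side equals
  A^{3} e^{- 3 x}
This must equal f(x, y) = - 8 e^{- 3 x} identically.
Matching coefficients of the independent functions:
  [e^{- 3 x}]:  A^{3} = -8
Solving: A = -2.
Check against the point condition:
  u(0, 0) = -2  ⟹  A = -2  ✓
Hence u(x, y) = - 2 e^{- x}.

Answer: u(x, y) = - 2 e^{- x}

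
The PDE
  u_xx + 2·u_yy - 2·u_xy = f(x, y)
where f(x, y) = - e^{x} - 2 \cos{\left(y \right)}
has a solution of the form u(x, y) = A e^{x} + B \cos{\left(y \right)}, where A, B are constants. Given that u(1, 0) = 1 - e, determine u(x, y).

Substitute the ansatz u = A e^{x} + B \cos{\left(y \right)} into the left-hand side.
Derivatives of the ansatz:
  u_xx = A e^{x}
  u_yy = - B \cos{\left(y \right)}
  u_xy = 0
Term by term:
  u_xx = A e^{x}
  2·u_yy = - 2 B \cos{\left(y \right)}
  -2·u_xy = 0
So the left-hand side equals
  A e^{x} - 2 B \cos{\left(y \right)}
This must equal f(x, y) = - e^{x} - 2 \cos{\left(y \right)} identically.
Matching coefficients of the independent functions:
  [e^{x}]:  A = -1
  [\cos{\left(y \right)}]:  - 2 B = -2
Solving: A = -1, B = 1.
Check against the point condition:
  u(1, 0) = 1 - e  ⟹  e A + B = 1 - e  ✓
Hence u(x, y) = - e^{x} + \cos{\left(y \right)}.

Answer: u(x, y) = - e^{x} + \cos{\left(y \right)}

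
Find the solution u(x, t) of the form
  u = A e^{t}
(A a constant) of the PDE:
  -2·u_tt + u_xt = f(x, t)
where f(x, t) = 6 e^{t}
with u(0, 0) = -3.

Substitute the ansatz u = A e^{t} into the left-hand side.
Derivatives of the ansatz:
  u_tt = A e^{t}
  u_xt = 0
Term by term:
  -2·u_tt = - 2 A e^{t}
  u_xt = 0
So the left-hand side equals
  - 2 A e^{t}
This must equal f(x, t) = 6 e^{t} identically.
Matching coefficients of the independent functions:
  [e^{t}]:  - 2 A = 6
Solving: A = -3.
Check against the point condition:
  u(0, 0) = -3  ⟹  A = -3  ✓
Hence u(x, t) = - 3 e^{t}.

Answer: u(x, t) = - 3 e^{t}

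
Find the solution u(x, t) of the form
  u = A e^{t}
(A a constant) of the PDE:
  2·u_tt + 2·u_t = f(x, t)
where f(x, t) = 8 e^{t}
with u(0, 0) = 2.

Answer: u(x, t) = 2 e^{t}

Derivation:
Substitute the ansatz u = A e^{t} into the left-hand side.
Derivatives of the ansatz:
  u_tt = A e^{t}
  u_t = A e^{t}
Term by term:
  2·u_tt = 2 A e^{t}
  2·u_t = 2 A e^{t}
So the left-hand side equals
  4 A e^{t}
This must equal f(x, t) = 8 e^{t} identically.
Matching coefficients of the independent functions:
  [e^{t}]:  4 A = 8
Solving: A = 2.
Check against the point condition:
  u(0, 0) = 2  ⟹  A = 2  ✓
Hence u(x, t) = 2 e^{t}.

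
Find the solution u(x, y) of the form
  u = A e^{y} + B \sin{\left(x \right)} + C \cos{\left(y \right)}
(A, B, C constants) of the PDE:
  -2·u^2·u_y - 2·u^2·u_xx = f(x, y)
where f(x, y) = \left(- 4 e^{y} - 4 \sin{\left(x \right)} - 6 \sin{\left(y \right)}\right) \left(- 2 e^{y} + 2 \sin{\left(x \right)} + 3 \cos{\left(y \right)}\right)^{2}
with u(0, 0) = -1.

Substitute the ansatz u = A e^{y} + B \sin{\left(x \right)} + C \cos{\left(y \right)} into the left-hand side.
Derivatives of the ansatz:
  u_y = A e^{y} - C \sin{\left(y \right)}
  u_xx = - B \sin{\left(x \right)}
Term by term:
  -2·u^2·u_y = - 2 A^{3} e^{3 y} - 4 A^{2} B e^{2 y} \sin{\left(x \right)} + 2 A^{2} C e^{2 y} \sin{\left(y \right)} - 4 A^{2} C e^{2 y} \cos{\left(y \right)} - 2 A B^{2} e^{y} \sin^{2}{\left(x \right)} + 4 A B C e^{y} \sin{\left(x \right)} \sin{\left(y \right)} - 4 A B C e^{y} \sin{\left(x \right)} \cos{\left(y \right)} + 4 A C^{2} e^{y} \sin{\left(y \right)} \cos{\left(y \right)} - 2 A C^{2} e^{y} \cos^{2}{\left(y \right)} + 2 B^{2} C \sin^{2}{\left(x \right)} \sin{\left(y \right)} + 4 B C^{2} \sin{\left(x \right)} \sin{\left(y \right)} \cos{\left(y \right)} + 2 C^{3} \sin{\left(y \right)} \cos^{2}{\left(y \right)}
  -2·u^2·u_xx = 2 A^{2} B e^{2 y} \sin{\left(x \right)} + 4 A B^{2} e^{y} \sin^{2}{\left(x \right)} + 4 A B C e^{y} \sin{\left(x \right)} \cos{\left(y \right)} + 2 B^{3} \sin^{3}{\left(x \right)} + 4 B^{2} C \sin^{2}{\left(x \right)} \cos{\left(y \right)} + 2 B C^{2} \sin{\left(x \right)} \cos^{2}{\left(y \right)}
So the left-hand side equals
  - 2 A^{3} e^{3 y} - 2 A^{2} B e^{2 y} \sin{\left(x \right)} + 2 A^{2} C e^{2 y} \sin{\left(y \right)} - 4 A^{2} C e^{2 y} \cos{\left(y \right)} + 2 A B^{2} e^{y} \sin^{2}{\left(x \right)} + 4 A B C e^{y} \sin{\left(x \right)} \sin{\left(y \right)} + 4 A C^{2} e^{y} \sin{\left(y \right)} \cos{\left(y \right)} - 2 A C^{2} e^{y} \cos^{2}{\left(y \right)} + 2 B^{3} \sin^{3}{\left(x \right)} + 2 B^{2} C \sin^{2}{\left(x \right)} \sin{\left(y \right)} + 4 B^{2} C \sin^{2}{\left(x \right)} \cos{\left(y \right)} + 4 B C^{2} \sin{\left(x \right)} \sin{\left(y \right)} \cos{\left(y \right)} + 2 B C^{2} \sin{\left(x \right)} \cos^{2}{\left(y \right)} + 2 C^{3} \sin{\left(y \right)} \cos^{2}{\left(y \right)}
This must equal f(x, y) identically; expanded, f = - 16 e^{3 y} + 16 e^{2 y} \sin{\left(x \right)} - 24 e^{2 y} \sin{\left(y \right)} + 48 e^{2 y} \cos{\left(y \right)} + 16 e^{y} \sin^{2}{\left(x \right)} + 48 e^{y} \sin{\left(x \right)} \sin{\left(y \right)} + 72 e^{y} \sin{\left(y \right)} \cos{\left(y \right)} - 36 e^{y} \cos^{2}{\left(y \right)} - 16 \sin^{3}{\left(x \right)} - 24 \sin^{2}{\left(x \right)} \sin{\left(y \right)} - 48 \sin^{2}{\left(x \right)} \cos{\left(y \right)} - 72 \sin{\left(x \right)} \sin{\left(y \right)} \cos{\left(y \right)} - 36 \sin{\left(x \right)} \cos^{2}{\left(y \right)} - 54 \sin{\left(y \right)} \cos^{2}{\left(y \right)}.
Matching coefficients of the independent functions:
  [e^{y} \sin^{2}{\left(x \right)}]:  2 A B^{2} = 16
  [e^{y} \cos^{2}{\left(y \right)}]:  - 2 A C^{2} = -36
  [e^{2 y} \sin{\left(x \right)}]:  - 2 A^{2} B = 16
  [e^{2 y} \sin{\left(y \right)}]:  2 A^{2} C = -24
  [e^{2 y} \cos{\left(y \right)}]:  - 4 A^{2} C = 48
  [\sin{\left(x \right)} \cos^{2}{\left(y \right)}]:  2 B C^{2} = -36
  [\sin^{2}{\left(x \right)} \sin{\left(y \right)}]:  2 B^{2} C = -24
  [\sin^{2}{\left(x \right)} \cos{\left(y \right)}]:  4 B^{2} C = -48
  [\sin{\left(y \right)} \cos^{2}{\left(y \right)}]:  2 C^{3} = -54
  [e^{y} \sin{\left(x \right)} \sin{\left(y \right)}]:  4 A B C = 48
  [e^{y} \sin{\left(y \right)} \cos{\left(y \right)}]:  4 A C^{2} = 72
  [\sin{\left(x \right)} \sin{\left(y \right)} \cos{\left(y \right)}]:  4 B C^{2} = -72
  [e^{3 y}]:  - 2 A^{3} = -16
  [\sin^{3}{\left(x \right)}]:  2 B^{3} = -16
These equations do not fix every constant; impose the point condition(s):
  u(0, 0) = -1  ⟹  A + C = -1
Solving the combined system: A = 2, B = -2, C = -3.
Hence u(x, y) = 2 e^{y} - 2 \sin{\left(x \right)} - 3 \cos{\left(y \right)}.

Answer: u(x, y) = 2 e^{y} - 2 \sin{\left(x \right)} - 3 \cos{\left(y \right)}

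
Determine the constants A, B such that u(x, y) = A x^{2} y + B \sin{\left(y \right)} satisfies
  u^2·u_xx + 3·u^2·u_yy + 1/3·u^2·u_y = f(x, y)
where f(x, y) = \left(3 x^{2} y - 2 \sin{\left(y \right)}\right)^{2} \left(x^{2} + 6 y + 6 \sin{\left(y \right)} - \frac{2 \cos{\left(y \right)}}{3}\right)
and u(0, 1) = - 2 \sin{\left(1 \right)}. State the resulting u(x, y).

Substitute the ansatz u = A x^{2} y + B \sin{\left(y \right)} into the left-hand side.
Derivatives of the ansatz:
  u_xx = 2 A y
  u_yy = - B \sin{\left(y \right)}
  u_y = A x^{2} + B \cos{\left(y \right)}
Term by term:
  u^2·u_xx = 2 A^{3} x^{4} y^{3} + 4 A^{2} B x^{2} y^{2} \sin{\left(y \right)} + 2 A B^{2} y \sin^{2}{\left(y \right)}
  3·u^2·u_yy = - 3 A^{2} B x^{4} y^{2} \sin{\left(y \right)} - 6 A B^{2} x^{2} y \sin^{2}{\left(y \right)} - 3 B^{3} \sin^{3}{\left(y \right)}
  1/3·u^2·u_y = \frac{A^{3} x^{6} y^{2}}{3} + \frac{A^{2} B x^{4} y^{2} \cos{\left(y \right)}}{3} + \frac{2 A^{2} B x^{4} y \sin{\left(y \right)}}{3} + \frac{2 A B^{2} x^{2} y \sin{\left(y \right)} \cos{\left(y \right)}}{3} + \frac{A B^{2} x^{2} \sin^{2}{\left(y \right)}}{3} + \frac{B^{3} \sin^{2}{\left(y \right)} \cos{\left(y \right)}}{3}
So the left-hand side equals
  \frac{A^{3} x^{6} y^{2}}{3} + 2 A^{3} x^{4} y^{3} - 3 A^{2} B x^{4} y^{2} \sin{\left(y \right)} + \frac{A^{2} B x^{4} y^{2} \cos{\left(y \right)}}{3} + \frac{2 A^{2} B x^{4} y \sin{\left(y \right)}}{3} + 4 A^{2} B x^{2} y^{2} \sin{\left(y \right)} - 6 A B^{2} x^{2} y \sin^{2}{\left(y \right)} + \frac{2 A B^{2} x^{2} y \sin{\left(y \right)} \cos{\left(y \right)}}{3} + \frac{A B^{2} x^{2} \sin^{2}{\left(y \right)}}{3} + 2 A B^{2} y \sin^{2}{\left(y \right)} - 3 B^{3} \sin^{3}{\left(y \right)} + \frac{B^{3} \sin^{2}{\left(y \right)} \cos{\left(y \right)}}{3}
This must equal f(x, y) identically; expanded, f = 9 x^{6} y^{2} + 54 x^{4} y^{3} + 54 x^{4} y^{2} \sin{\left(y \right)} - 6 x^{4} y^{2} \cos{\left(y \right)} - 12 x^{4} y \sin{\left(y \right)} - 72 x^{2} y^{2} \sin{\left(y \right)} - 72 x^{2} y \sin^{2}{\left(y \right)} + 8 x^{2} y \sin{\left(y \right)} \cos{\left(y \right)} + 4 x^{2} \sin^{2}{\left(y \right)} + 24 y \sin^{2}{\left(y \right)} + 24 \sin^{3}{\left(y \right)} - \frac{8 \sin^{2}{\left(y \right)} \cos{\left(y \right)}}{3}.
Matching coefficients of the independent functions:
  [x^{2} \sin^{2}{\left(y \right)}]:  \frac{A B^{2}}{3} = 4
  [x^{4} y^{3}]:  2 A^{3} = 54
  [x^{6} y^{2}]:  \frac{A^{3}}{3} = 9
  [y \sin^{2}{\left(y \right)}]:  2 A B^{2} = 24
  [\sin^{2}{\left(y \right)} \cos{\left(y \right)}]:  \frac{B^{3}}{3} = - \frac{8}{3}
  [x^{2} y \sin^{2}{\left(y \right)}]:  - 6 A B^{2} = -72
  [x^{2} y^{2} \sin{\left(y \right)}]:  4 A^{2} B = -72
  [x^{4} y \sin{\left(y \right)}]:  \frac{2 A^{2} B}{3} = -12
  [x^{4} y^{2} \sin{\left(y \right)}]:  - 3 A^{2} B = 54
  [x^{4} y^{2} \cos{\left(y \right)}]:  \frac{A^{2} B}{3} = -6
  [x^{2} y \sin{\left(y \right)} \cos{\left(y \right)}]:  \frac{2 A B^{2}}{3} = 8
  [\sin^{3}{\left(y \right)}]:  - 3 B^{3} = 24
Solving: A = 3, B = -2.
Check against the point condition:
  u(0, 1) = - 2 \sin{\left(1 \right)}  ⟹  B \sin{\left(1 \right)} = - 2 \sin{\left(1 \right)}  ✓
Hence u(x, y) = 3 x^{2} y - 2 \sin{\left(y \right)}.

Answer: u(x, y) = 3 x^{2} y - 2 \sin{\left(y \right)}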